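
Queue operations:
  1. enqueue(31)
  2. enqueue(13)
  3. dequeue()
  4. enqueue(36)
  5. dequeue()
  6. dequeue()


enqueue(31) -> [31]
enqueue(13) -> [31, 13]
dequeue()->31, [13]
enqueue(36) -> [13, 36]
dequeue()->13, [36]
dequeue()->36, []

Final queue: []


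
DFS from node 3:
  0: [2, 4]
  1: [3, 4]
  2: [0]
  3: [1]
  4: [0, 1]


Visit 3, push [1]
Visit 1, push [4]
Visit 4, push [0]
Visit 0, push [2]
Visit 2, push []

DFS order: [3, 1, 4, 0, 2]


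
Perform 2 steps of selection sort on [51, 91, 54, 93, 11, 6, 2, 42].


Initial: [51, 91, 54, 93, 11, 6, 2, 42]
Step 1: min=2 at 6
  Swap: [2, 91, 54, 93, 11, 6, 51, 42]
Step 2: min=6 at 5
  Swap: [2, 6, 54, 93, 11, 91, 51, 42]

After 2 steps: [2, 6, 54, 93, 11, 91, 51, 42]


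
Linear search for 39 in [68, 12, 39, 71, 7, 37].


i=0: 68!=39
i=1: 12!=39
i=2: 39==39 found!

Found at 2, 3 comps


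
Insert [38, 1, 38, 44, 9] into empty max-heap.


Insert 38: [38]
Insert 1: [38, 1]
Insert 38: [38, 1, 38]
Insert 44: [44, 38, 38, 1]
Insert 9: [44, 38, 38, 1, 9]

Final heap: [44, 38, 38, 1, 9]


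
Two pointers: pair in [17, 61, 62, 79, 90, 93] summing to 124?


lo=0(17)+hi=5(93)=110
lo=1(61)+hi=5(93)=154
lo=1(61)+hi=4(90)=151
lo=1(61)+hi=3(79)=140
lo=1(61)+hi=2(62)=123

No pair found


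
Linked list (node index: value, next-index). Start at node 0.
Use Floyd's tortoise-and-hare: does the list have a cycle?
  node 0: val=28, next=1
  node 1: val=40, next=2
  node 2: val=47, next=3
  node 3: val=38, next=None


Floyd's tortoise (slow, +1) and hare (fast, +2):
  init: slow=0, fast=0
  step 1: slow=1, fast=2
  step 2: fast 2->3->None, no cycle

Cycle: no


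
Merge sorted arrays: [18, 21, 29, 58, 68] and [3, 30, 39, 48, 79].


Take 3 from B
Take 18 from A
Take 21 from A
Take 29 from A
Take 30 from B
Take 39 from B
Take 48 from B
Take 58 from A
Take 68 from A

Merged: [3, 18, 21, 29, 30, 39, 48, 58, 68, 79]


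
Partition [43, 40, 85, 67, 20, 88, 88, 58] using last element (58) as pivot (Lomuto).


Pivot: 58
  43 <= 58: advance i (no swap)
  40 <= 58: advance i (no swap)
  20 <= 58: swap -> [43, 40, 20, 67, 85, 88, 88, 58]
Place pivot at 3: [43, 40, 20, 58, 85, 88, 88, 67]

Partitioned: [43, 40, 20, 58, 85, 88, 88, 67]


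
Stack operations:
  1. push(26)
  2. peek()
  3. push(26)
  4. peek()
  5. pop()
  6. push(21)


push(26) -> [26]
peek()->26
push(26) -> [26, 26]
peek()->26
pop()->26, [26]
push(21) -> [26, 21]

Final stack: [26, 21]


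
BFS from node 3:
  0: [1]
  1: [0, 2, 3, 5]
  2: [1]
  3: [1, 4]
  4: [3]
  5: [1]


Visit 3, enqueue [1, 4]
Visit 1, enqueue [0, 2, 5]
Visit 4, enqueue []
Visit 0, enqueue []
Visit 2, enqueue []
Visit 5, enqueue []

BFS order: [3, 1, 4, 0, 2, 5]


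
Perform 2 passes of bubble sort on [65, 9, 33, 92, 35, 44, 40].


Initial: [65, 9, 33, 92, 35, 44, 40]
Pass 1: [9, 33, 65, 35, 44, 40, 92] (5 swaps)
Pass 2: [9, 33, 35, 44, 40, 65, 92] (3 swaps)

After 2 passes: [9, 33, 35, 44, 40, 65, 92]


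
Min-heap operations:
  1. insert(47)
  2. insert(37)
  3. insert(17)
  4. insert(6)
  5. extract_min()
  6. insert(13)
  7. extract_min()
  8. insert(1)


insert(47) -> [47]
insert(37) -> [37, 47]
insert(17) -> [17, 47, 37]
insert(6) -> [6, 17, 37, 47]
extract_min()->6, [17, 47, 37]
insert(13) -> [13, 17, 37, 47]
extract_min()->13, [17, 47, 37]
insert(1) -> [1, 17, 37, 47]

Final heap: [1, 17, 37, 47]


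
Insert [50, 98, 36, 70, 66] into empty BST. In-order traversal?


Insert 50: root
Insert 98: R from 50
Insert 36: L from 50
Insert 70: R from 50 -> L from 98
Insert 66: R from 50 -> L from 98 -> L from 70

In-order: [36, 50, 66, 70, 98]


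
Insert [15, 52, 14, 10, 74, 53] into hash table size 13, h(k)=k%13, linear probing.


Insert 15: h=2 -> slot 2
Insert 52: h=0 -> slot 0
Insert 14: h=1 -> slot 1
Insert 10: h=10 -> slot 10
Insert 74: h=9 -> slot 9
Insert 53: h=1, 2 probes -> slot 3

Table: [52, 14, 15, 53, None, None, None, None, None, 74, 10, None, None]


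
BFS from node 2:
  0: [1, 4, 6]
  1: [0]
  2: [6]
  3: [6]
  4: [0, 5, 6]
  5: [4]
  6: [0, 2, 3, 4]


Visit 2, enqueue [6]
Visit 6, enqueue [0, 3, 4]
Visit 0, enqueue [1]
Visit 3, enqueue []
Visit 4, enqueue [5]
Visit 1, enqueue []
Visit 5, enqueue []

BFS order: [2, 6, 0, 3, 4, 1, 5]


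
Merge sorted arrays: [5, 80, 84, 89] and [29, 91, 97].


Take 5 from A
Take 29 from B
Take 80 from A
Take 84 from A
Take 89 from A

Merged: [5, 29, 80, 84, 89, 91, 97]


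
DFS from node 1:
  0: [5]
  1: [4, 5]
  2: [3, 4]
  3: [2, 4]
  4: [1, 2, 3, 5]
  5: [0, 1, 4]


Visit 1, push [5, 4]
Visit 4, push [5, 3, 2]
Visit 2, push [3]
Visit 3, push []
Visit 5, push [0]
Visit 0, push []

DFS order: [1, 4, 2, 3, 5, 0]


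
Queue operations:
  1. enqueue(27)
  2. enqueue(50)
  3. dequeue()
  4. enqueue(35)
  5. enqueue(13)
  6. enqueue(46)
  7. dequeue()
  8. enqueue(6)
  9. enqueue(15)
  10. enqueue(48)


enqueue(27) -> [27]
enqueue(50) -> [27, 50]
dequeue()->27, [50]
enqueue(35) -> [50, 35]
enqueue(13) -> [50, 35, 13]
enqueue(46) -> [50, 35, 13, 46]
dequeue()->50, [35, 13, 46]
enqueue(6) -> [35, 13, 46, 6]
enqueue(15) -> [35, 13, 46, 6, 15]
enqueue(48) -> [35, 13, 46, 6, 15, 48]

Final queue: [35, 13, 46, 6, 15, 48]


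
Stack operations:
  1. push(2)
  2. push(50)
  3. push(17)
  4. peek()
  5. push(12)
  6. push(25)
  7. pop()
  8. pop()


push(2) -> [2]
push(50) -> [2, 50]
push(17) -> [2, 50, 17]
peek()->17
push(12) -> [2, 50, 17, 12]
push(25) -> [2, 50, 17, 12, 25]
pop()->25, [2, 50, 17, 12]
pop()->12, [2, 50, 17]

Final stack: [2, 50, 17]


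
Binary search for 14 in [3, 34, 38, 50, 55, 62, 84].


Step 1: lo=0, hi=6, mid=3, val=50
Step 2: lo=0, hi=2, mid=1, val=34
Step 3: lo=0, hi=0, mid=0, val=3

Not found


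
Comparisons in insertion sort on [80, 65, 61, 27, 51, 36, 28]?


Algorithm: insertion sort
Input: [80, 65, 61, 27, 51, 36, 28]
Sorted: [27, 28, 36, 51, 61, 65, 80]

21


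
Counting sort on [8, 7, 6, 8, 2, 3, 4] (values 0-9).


Input: [8, 7, 6, 8, 2, 3, 4]
Counts: [0, 0, 1, 1, 1, 0, 1, 1, 2, 0]

Sorted: [2, 3, 4, 6, 7, 8, 8]


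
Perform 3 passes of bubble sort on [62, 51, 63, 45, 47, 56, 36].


Initial: [62, 51, 63, 45, 47, 56, 36]
Pass 1: [51, 62, 45, 47, 56, 36, 63] (5 swaps)
Pass 2: [51, 45, 47, 56, 36, 62, 63] (4 swaps)
Pass 3: [45, 47, 51, 36, 56, 62, 63] (3 swaps)

After 3 passes: [45, 47, 51, 36, 56, 62, 63]


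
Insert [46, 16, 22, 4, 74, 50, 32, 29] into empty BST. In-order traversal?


Insert 46: root
Insert 16: L from 46
Insert 22: L from 46 -> R from 16
Insert 4: L from 46 -> L from 16
Insert 74: R from 46
Insert 50: R from 46 -> L from 74
Insert 32: L from 46 -> R from 16 -> R from 22
Insert 29: L from 46 -> R from 16 -> R from 22 -> L from 32

In-order: [4, 16, 22, 29, 32, 46, 50, 74]


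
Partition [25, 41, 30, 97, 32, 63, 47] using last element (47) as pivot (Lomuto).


Pivot: 47
  25 <= 47: advance i (no swap)
  41 <= 47: advance i (no swap)
  30 <= 47: advance i (no swap)
  32 <= 47: swap -> [25, 41, 30, 32, 97, 63, 47]
Place pivot at 4: [25, 41, 30, 32, 47, 63, 97]

Partitioned: [25, 41, 30, 32, 47, 63, 97]


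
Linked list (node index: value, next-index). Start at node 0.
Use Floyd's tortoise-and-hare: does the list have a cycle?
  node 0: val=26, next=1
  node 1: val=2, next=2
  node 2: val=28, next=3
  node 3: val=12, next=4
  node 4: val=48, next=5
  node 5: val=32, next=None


Floyd's tortoise (slow, +1) and hare (fast, +2):
  init: slow=0, fast=0
  step 1: slow=1, fast=2
  step 2: slow=2, fast=4
  step 3: fast 4->5->None, no cycle

Cycle: no


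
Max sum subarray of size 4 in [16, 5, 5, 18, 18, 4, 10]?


[0:4]: 44
[1:5]: 46
[2:6]: 45
[3:7]: 50

Max: 50 at [3:7]


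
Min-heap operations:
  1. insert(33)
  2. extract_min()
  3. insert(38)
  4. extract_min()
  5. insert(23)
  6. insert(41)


insert(33) -> [33]
extract_min()->33, []
insert(38) -> [38]
extract_min()->38, []
insert(23) -> [23]
insert(41) -> [23, 41]

Final heap: [23, 41]


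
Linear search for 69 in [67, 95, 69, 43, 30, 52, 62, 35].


i=0: 67!=69
i=1: 95!=69
i=2: 69==69 found!

Found at 2, 3 comps


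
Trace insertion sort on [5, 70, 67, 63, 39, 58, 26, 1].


Initial: [5, 70, 67, 63, 39, 58, 26, 1]
Insert 70: [5, 70, 67, 63, 39, 58, 26, 1]
Insert 67: [5, 67, 70, 63, 39, 58, 26, 1]
Insert 63: [5, 63, 67, 70, 39, 58, 26, 1]
Insert 39: [5, 39, 63, 67, 70, 58, 26, 1]
Insert 58: [5, 39, 58, 63, 67, 70, 26, 1]
Insert 26: [5, 26, 39, 58, 63, 67, 70, 1]
Insert 1: [1, 5, 26, 39, 58, 63, 67, 70]

Sorted: [1, 5, 26, 39, 58, 63, 67, 70]


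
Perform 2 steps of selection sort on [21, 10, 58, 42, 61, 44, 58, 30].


Initial: [21, 10, 58, 42, 61, 44, 58, 30]
Step 1: min=10 at 1
  Swap: [10, 21, 58, 42, 61, 44, 58, 30]
Step 2: min=21 at 1
  Swap: [10, 21, 58, 42, 61, 44, 58, 30]

After 2 steps: [10, 21, 58, 42, 61, 44, 58, 30]


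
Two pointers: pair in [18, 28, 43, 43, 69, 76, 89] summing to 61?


lo=0(18)+hi=6(89)=107
lo=0(18)+hi=5(76)=94
lo=0(18)+hi=4(69)=87
lo=0(18)+hi=3(43)=61

Yes: 18+43=61


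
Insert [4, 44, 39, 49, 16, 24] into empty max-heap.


Insert 4: [4]
Insert 44: [44, 4]
Insert 39: [44, 4, 39]
Insert 49: [49, 44, 39, 4]
Insert 16: [49, 44, 39, 4, 16]
Insert 24: [49, 44, 39, 4, 16, 24]

Final heap: [49, 44, 39, 4, 16, 24]


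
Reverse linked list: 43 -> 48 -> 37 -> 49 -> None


Step 1: curr=43, set curr.next=prev(None) | reversed so far: 43
Step 2: curr=48, set curr.next=prev(43) | reversed so far: 48 -> 43
Step 3: curr=37, set curr.next=prev(48) | reversed so far: 37 -> 48 -> 43
Step 4: curr=49, set curr.next=prev(37) | reversed so far: 49 -> 37 -> 48 -> 43

49 -> 37 -> 48 -> 43 -> None


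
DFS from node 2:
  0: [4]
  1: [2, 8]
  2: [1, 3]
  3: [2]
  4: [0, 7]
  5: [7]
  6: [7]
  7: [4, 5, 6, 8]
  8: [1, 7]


Visit 2, push [3, 1]
Visit 1, push [8]
Visit 8, push [7]
Visit 7, push [6, 5, 4]
Visit 4, push [0]
Visit 0, push []
Visit 5, push []
Visit 6, push []
Visit 3, push []

DFS order: [2, 1, 8, 7, 4, 0, 5, 6, 3]


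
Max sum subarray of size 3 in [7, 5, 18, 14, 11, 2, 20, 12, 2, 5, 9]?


[0:3]: 30
[1:4]: 37
[2:5]: 43
[3:6]: 27
[4:7]: 33
[5:8]: 34
[6:9]: 34
[7:10]: 19
[8:11]: 16

Max: 43 at [2:5]


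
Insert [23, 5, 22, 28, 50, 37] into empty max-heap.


Insert 23: [23]
Insert 5: [23, 5]
Insert 22: [23, 5, 22]
Insert 28: [28, 23, 22, 5]
Insert 50: [50, 28, 22, 5, 23]
Insert 37: [50, 28, 37, 5, 23, 22]

Final heap: [50, 28, 37, 5, 23, 22]


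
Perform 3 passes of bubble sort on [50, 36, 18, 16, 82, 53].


Initial: [50, 36, 18, 16, 82, 53]
Pass 1: [36, 18, 16, 50, 53, 82] (4 swaps)
Pass 2: [18, 16, 36, 50, 53, 82] (2 swaps)
Pass 3: [16, 18, 36, 50, 53, 82] (1 swaps)

After 3 passes: [16, 18, 36, 50, 53, 82]


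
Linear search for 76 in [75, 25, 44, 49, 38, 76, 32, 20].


i=0: 75!=76
i=1: 25!=76
i=2: 44!=76
i=3: 49!=76
i=4: 38!=76
i=5: 76==76 found!

Found at 5, 6 comps


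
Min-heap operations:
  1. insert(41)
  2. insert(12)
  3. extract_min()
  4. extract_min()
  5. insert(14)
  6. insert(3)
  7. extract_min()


insert(41) -> [41]
insert(12) -> [12, 41]
extract_min()->12, [41]
extract_min()->41, []
insert(14) -> [14]
insert(3) -> [3, 14]
extract_min()->3, [14]

Final heap: [14]


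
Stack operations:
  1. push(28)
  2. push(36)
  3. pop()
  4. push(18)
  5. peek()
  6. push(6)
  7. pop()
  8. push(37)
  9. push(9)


push(28) -> [28]
push(36) -> [28, 36]
pop()->36, [28]
push(18) -> [28, 18]
peek()->18
push(6) -> [28, 18, 6]
pop()->6, [28, 18]
push(37) -> [28, 18, 37]
push(9) -> [28, 18, 37, 9]

Final stack: [28, 18, 37, 9]


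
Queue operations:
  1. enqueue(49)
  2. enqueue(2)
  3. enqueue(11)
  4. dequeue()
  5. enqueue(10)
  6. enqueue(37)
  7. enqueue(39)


enqueue(49) -> [49]
enqueue(2) -> [49, 2]
enqueue(11) -> [49, 2, 11]
dequeue()->49, [2, 11]
enqueue(10) -> [2, 11, 10]
enqueue(37) -> [2, 11, 10, 37]
enqueue(39) -> [2, 11, 10, 37, 39]

Final queue: [2, 11, 10, 37, 39]


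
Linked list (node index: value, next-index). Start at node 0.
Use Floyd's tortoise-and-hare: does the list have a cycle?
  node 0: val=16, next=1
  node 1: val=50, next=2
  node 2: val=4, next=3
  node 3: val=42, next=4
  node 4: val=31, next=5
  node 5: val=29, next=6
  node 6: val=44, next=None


Floyd's tortoise (slow, +1) and hare (fast, +2):
  init: slow=0, fast=0
  step 1: slow=1, fast=2
  step 2: slow=2, fast=4
  step 3: slow=3, fast=6
  step 4: fast -> None, no cycle

Cycle: no


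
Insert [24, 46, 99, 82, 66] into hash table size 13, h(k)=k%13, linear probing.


Insert 24: h=11 -> slot 11
Insert 46: h=7 -> slot 7
Insert 99: h=8 -> slot 8
Insert 82: h=4 -> slot 4
Insert 66: h=1 -> slot 1

Table: [None, 66, None, None, 82, None, None, 46, 99, None, None, 24, None]


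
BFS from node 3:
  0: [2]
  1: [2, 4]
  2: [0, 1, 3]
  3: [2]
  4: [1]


Visit 3, enqueue [2]
Visit 2, enqueue [0, 1]
Visit 0, enqueue []
Visit 1, enqueue [4]
Visit 4, enqueue []

BFS order: [3, 2, 0, 1, 4]


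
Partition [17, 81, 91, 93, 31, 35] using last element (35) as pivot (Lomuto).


Pivot: 35
  17 <= 35: advance i (no swap)
  31 <= 35: swap -> [17, 31, 91, 93, 81, 35]
Place pivot at 2: [17, 31, 35, 93, 81, 91]

Partitioned: [17, 31, 35, 93, 81, 91]


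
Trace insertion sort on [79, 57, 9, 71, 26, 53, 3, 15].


Initial: [79, 57, 9, 71, 26, 53, 3, 15]
Insert 57: [57, 79, 9, 71, 26, 53, 3, 15]
Insert 9: [9, 57, 79, 71, 26, 53, 3, 15]
Insert 71: [9, 57, 71, 79, 26, 53, 3, 15]
Insert 26: [9, 26, 57, 71, 79, 53, 3, 15]
Insert 53: [9, 26, 53, 57, 71, 79, 3, 15]
Insert 3: [3, 9, 26, 53, 57, 71, 79, 15]
Insert 15: [3, 9, 15, 26, 53, 57, 71, 79]

Sorted: [3, 9, 15, 26, 53, 57, 71, 79]


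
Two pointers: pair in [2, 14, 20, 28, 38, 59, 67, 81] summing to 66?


lo=0(2)+hi=7(81)=83
lo=0(2)+hi=6(67)=69
lo=0(2)+hi=5(59)=61
lo=1(14)+hi=5(59)=73
lo=1(14)+hi=4(38)=52
lo=2(20)+hi=4(38)=58
lo=3(28)+hi=4(38)=66

Yes: 28+38=66


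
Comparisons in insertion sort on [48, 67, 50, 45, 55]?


Algorithm: insertion sort
Input: [48, 67, 50, 45, 55]
Sorted: [45, 48, 50, 55, 67]

8


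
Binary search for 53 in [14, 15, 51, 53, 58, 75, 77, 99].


Step 1: lo=0, hi=7, mid=3, val=53

Found at index 3


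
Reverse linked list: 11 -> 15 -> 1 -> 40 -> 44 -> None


Step 1: curr=11, set curr.next=prev(None) | reversed so far: 11
Step 2: curr=15, set curr.next=prev(11) | reversed so far: 15 -> 11
Step 3: curr=1, set curr.next=prev(15) | reversed so far: 1 -> 15 -> 11
Step 4: curr=40, set curr.next=prev(1) | reversed so far: 40 -> 1 -> 15 -> 11
Step 5: curr=44, set curr.next=prev(40) | reversed so far: 44 -> 40 -> 1 -> 15 -> 11

44 -> 40 -> 1 -> 15 -> 11 -> None


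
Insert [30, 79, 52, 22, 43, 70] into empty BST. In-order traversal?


Insert 30: root
Insert 79: R from 30
Insert 52: R from 30 -> L from 79
Insert 22: L from 30
Insert 43: R from 30 -> L from 79 -> L from 52
Insert 70: R from 30 -> L from 79 -> R from 52

In-order: [22, 30, 43, 52, 70, 79]


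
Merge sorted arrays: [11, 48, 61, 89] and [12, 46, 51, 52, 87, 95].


Take 11 from A
Take 12 from B
Take 46 from B
Take 48 from A
Take 51 from B
Take 52 from B
Take 61 from A
Take 87 from B
Take 89 from A

Merged: [11, 12, 46, 48, 51, 52, 61, 87, 89, 95]


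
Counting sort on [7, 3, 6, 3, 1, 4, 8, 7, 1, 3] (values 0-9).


Input: [7, 3, 6, 3, 1, 4, 8, 7, 1, 3]
Counts: [0, 2, 0, 3, 1, 0, 1, 2, 1, 0]

Sorted: [1, 1, 3, 3, 3, 4, 6, 7, 7, 8]


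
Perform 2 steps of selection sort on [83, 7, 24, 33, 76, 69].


Initial: [83, 7, 24, 33, 76, 69]
Step 1: min=7 at 1
  Swap: [7, 83, 24, 33, 76, 69]
Step 2: min=24 at 2
  Swap: [7, 24, 83, 33, 76, 69]

After 2 steps: [7, 24, 83, 33, 76, 69]


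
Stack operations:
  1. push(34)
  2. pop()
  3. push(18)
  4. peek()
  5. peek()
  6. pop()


push(34) -> [34]
pop()->34, []
push(18) -> [18]
peek()->18
peek()->18
pop()->18, []

Final stack: []


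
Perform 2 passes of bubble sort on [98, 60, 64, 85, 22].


Initial: [98, 60, 64, 85, 22]
Pass 1: [60, 64, 85, 22, 98] (4 swaps)
Pass 2: [60, 64, 22, 85, 98] (1 swaps)

After 2 passes: [60, 64, 22, 85, 98]


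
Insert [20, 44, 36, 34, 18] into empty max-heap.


Insert 20: [20]
Insert 44: [44, 20]
Insert 36: [44, 20, 36]
Insert 34: [44, 34, 36, 20]
Insert 18: [44, 34, 36, 20, 18]

Final heap: [44, 34, 36, 20, 18]


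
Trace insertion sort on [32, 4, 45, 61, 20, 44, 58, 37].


Initial: [32, 4, 45, 61, 20, 44, 58, 37]
Insert 4: [4, 32, 45, 61, 20, 44, 58, 37]
Insert 45: [4, 32, 45, 61, 20, 44, 58, 37]
Insert 61: [4, 32, 45, 61, 20, 44, 58, 37]
Insert 20: [4, 20, 32, 45, 61, 44, 58, 37]
Insert 44: [4, 20, 32, 44, 45, 61, 58, 37]
Insert 58: [4, 20, 32, 44, 45, 58, 61, 37]
Insert 37: [4, 20, 32, 37, 44, 45, 58, 61]

Sorted: [4, 20, 32, 37, 44, 45, 58, 61]


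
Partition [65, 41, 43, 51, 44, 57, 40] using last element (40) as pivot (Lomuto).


Pivot: 40
Place pivot at 0: [40, 41, 43, 51, 44, 57, 65]

Partitioned: [40, 41, 43, 51, 44, 57, 65]


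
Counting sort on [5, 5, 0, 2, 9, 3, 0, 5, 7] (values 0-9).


Input: [5, 5, 0, 2, 9, 3, 0, 5, 7]
Counts: [2, 0, 1, 1, 0, 3, 0, 1, 0, 1]

Sorted: [0, 0, 2, 3, 5, 5, 5, 7, 9]


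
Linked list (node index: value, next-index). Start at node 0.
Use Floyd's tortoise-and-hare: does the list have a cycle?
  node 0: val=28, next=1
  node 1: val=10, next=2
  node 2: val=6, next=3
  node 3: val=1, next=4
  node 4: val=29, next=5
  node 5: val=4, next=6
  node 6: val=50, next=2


Floyd's tortoise (slow, +1) and hare (fast, +2):
  init: slow=0, fast=0
  step 1: slow=1, fast=2
  step 2: slow=2, fast=4
  step 3: slow=3, fast=6
  step 4: slow=4, fast=3
  step 5: slow=5, fast=5
  slow == fast at node 5: cycle detected

Cycle: yes


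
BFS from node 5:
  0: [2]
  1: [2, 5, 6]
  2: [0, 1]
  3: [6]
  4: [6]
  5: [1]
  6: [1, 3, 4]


Visit 5, enqueue [1]
Visit 1, enqueue [2, 6]
Visit 2, enqueue [0]
Visit 6, enqueue [3, 4]
Visit 0, enqueue []
Visit 3, enqueue []
Visit 4, enqueue []

BFS order: [5, 1, 2, 6, 0, 3, 4]


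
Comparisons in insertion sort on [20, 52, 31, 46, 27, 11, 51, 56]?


Algorithm: insertion sort
Input: [20, 52, 31, 46, 27, 11, 51, 56]
Sorted: [11, 20, 27, 31, 46, 51, 52, 56]

17


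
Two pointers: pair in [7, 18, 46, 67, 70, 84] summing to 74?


lo=0(7)+hi=5(84)=91
lo=0(7)+hi=4(70)=77
lo=0(7)+hi=3(67)=74

Yes: 7+67=74


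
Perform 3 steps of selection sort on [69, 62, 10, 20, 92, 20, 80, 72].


Initial: [69, 62, 10, 20, 92, 20, 80, 72]
Step 1: min=10 at 2
  Swap: [10, 62, 69, 20, 92, 20, 80, 72]
Step 2: min=20 at 3
  Swap: [10, 20, 69, 62, 92, 20, 80, 72]
Step 3: min=20 at 5
  Swap: [10, 20, 20, 62, 92, 69, 80, 72]

After 3 steps: [10, 20, 20, 62, 92, 69, 80, 72]


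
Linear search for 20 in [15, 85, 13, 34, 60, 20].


i=0: 15!=20
i=1: 85!=20
i=2: 13!=20
i=3: 34!=20
i=4: 60!=20
i=5: 20==20 found!

Found at 5, 6 comps


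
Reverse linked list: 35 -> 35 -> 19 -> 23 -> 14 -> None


Step 1: curr=35, set curr.next=prev(None) | reversed so far: 35
Step 2: curr=35, set curr.next=prev(35) | reversed so far: 35 -> 35
Step 3: curr=19, set curr.next=prev(35) | reversed so far: 19 -> 35 -> 35
Step 4: curr=23, set curr.next=prev(19) | reversed so far: 23 -> 19 -> 35 -> 35
Step 5: curr=14, set curr.next=prev(23) | reversed so far: 14 -> 23 -> 19 -> 35 -> 35

14 -> 23 -> 19 -> 35 -> 35 -> None


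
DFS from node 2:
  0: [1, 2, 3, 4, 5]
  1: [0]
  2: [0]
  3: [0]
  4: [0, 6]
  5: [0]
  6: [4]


Visit 2, push [0]
Visit 0, push [5, 4, 3, 1]
Visit 1, push []
Visit 3, push []
Visit 4, push [6]
Visit 6, push []
Visit 5, push []

DFS order: [2, 0, 1, 3, 4, 6, 5]


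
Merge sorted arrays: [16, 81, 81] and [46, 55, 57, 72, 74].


Take 16 from A
Take 46 from B
Take 55 from B
Take 57 from B
Take 72 from B
Take 74 from B

Merged: [16, 46, 55, 57, 72, 74, 81, 81]


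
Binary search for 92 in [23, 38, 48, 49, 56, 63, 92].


Step 1: lo=0, hi=6, mid=3, val=49
Step 2: lo=4, hi=6, mid=5, val=63
Step 3: lo=6, hi=6, mid=6, val=92

Found at index 6


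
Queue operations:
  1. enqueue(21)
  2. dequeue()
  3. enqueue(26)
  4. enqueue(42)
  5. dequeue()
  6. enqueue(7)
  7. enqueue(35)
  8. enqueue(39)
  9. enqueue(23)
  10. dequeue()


enqueue(21) -> [21]
dequeue()->21, []
enqueue(26) -> [26]
enqueue(42) -> [26, 42]
dequeue()->26, [42]
enqueue(7) -> [42, 7]
enqueue(35) -> [42, 7, 35]
enqueue(39) -> [42, 7, 35, 39]
enqueue(23) -> [42, 7, 35, 39, 23]
dequeue()->42, [7, 35, 39, 23]

Final queue: [7, 35, 39, 23]


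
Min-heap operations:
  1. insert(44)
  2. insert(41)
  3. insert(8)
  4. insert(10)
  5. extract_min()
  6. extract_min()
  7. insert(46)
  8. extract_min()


insert(44) -> [44]
insert(41) -> [41, 44]
insert(8) -> [8, 44, 41]
insert(10) -> [8, 10, 41, 44]
extract_min()->8, [10, 44, 41]
extract_min()->10, [41, 44]
insert(46) -> [41, 44, 46]
extract_min()->41, [44, 46]

Final heap: [44, 46]


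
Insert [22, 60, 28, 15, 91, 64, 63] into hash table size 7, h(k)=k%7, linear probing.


Insert 22: h=1 -> slot 1
Insert 60: h=4 -> slot 4
Insert 28: h=0 -> slot 0
Insert 15: h=1, 1 probes -> slot 2
Insert 91: h=0, 3 probes -> slot 3
Insert 64: h=1, 4 probes -> slot 5
Insert 63: h=0, 6 probes -> slot 6

Table: [28, 22, 15, 91, 60, 64, 63]


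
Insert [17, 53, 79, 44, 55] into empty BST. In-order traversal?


Insert 17: root
Insert 53: R from 17
Insert 79: R from 17 -> R from 53
Insert 44: R from 17 -> L from 53
Insert 55: R from 17 -> R from 53 -> L from 79

In-order: [17, 44, 53, 55, 79]


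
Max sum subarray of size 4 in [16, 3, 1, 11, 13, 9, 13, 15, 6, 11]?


[0:4]: 31
[1:5]: 28
[2:6]: 34
[3:7]: 46
[4:8]: 50
[5:9]: 43
[6:10]: 45

Max: 50 at [4:8]


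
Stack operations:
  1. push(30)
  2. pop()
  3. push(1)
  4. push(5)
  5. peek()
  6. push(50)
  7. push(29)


push(30) -> [30]
pop()->30, []
push(1) -> [1]
push(5) -> [1, 5]
peek()->5
push(50) -> [1, 5, 50]
push(29) -> [1, 5, 50, 29]

Final stack: [1, 5, 50, 29]


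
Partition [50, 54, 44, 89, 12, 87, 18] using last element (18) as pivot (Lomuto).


Pivot: 18
  12 <= 18: swap -> [12, 54, 44, 89, 50, 87, 18]
Place pivot at 1: [12, 18, 44, 89, 50, 87, 54]

Partitioned: [12, 18, 44, 89, 50, 87, 54]


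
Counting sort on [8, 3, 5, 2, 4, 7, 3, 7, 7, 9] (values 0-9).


Input: [8, 3, 5, 2, 4, 7, 3, 7, 7, 9]
Counts: [0, 0, 1, 2, 1, 1, 0, 3, 1, 1]

Sorted: [2, 3, 3, 4, 5, 7, 7, 7, 8, 9]


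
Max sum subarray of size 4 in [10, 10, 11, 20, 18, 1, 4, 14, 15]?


[0:4]: 51
[1:5]: 59
[2:6]: 50
[3:7]: 43
[4:8]: 37
[5:9]: 34

Max: 59 at [1:5]


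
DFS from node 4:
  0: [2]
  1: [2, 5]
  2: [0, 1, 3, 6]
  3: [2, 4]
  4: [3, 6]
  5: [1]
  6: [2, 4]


Visit 4, push [6, 3]
Visit 3, push [2]
Visit 2, push [6, 1, 0]
Visit 0, push []
Visit 1, push [5]
Visit 5, push []
Visit 6, push []

DFS order: [4, 3, 2, 0, 1, 5, 6]


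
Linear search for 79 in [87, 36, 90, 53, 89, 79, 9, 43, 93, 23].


i=0: 87!=79
i=1: 36!=79
i=2: 90!=79
i=3: 53!=79
i=4: 89!=79
i=5: 79==79 found!

Found at 5, 6 comps


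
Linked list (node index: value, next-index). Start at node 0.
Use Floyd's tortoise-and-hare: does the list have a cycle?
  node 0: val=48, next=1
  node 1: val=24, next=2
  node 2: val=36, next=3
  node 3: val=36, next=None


Floyd's tortoise (slow, +1) and hare (fast, +2):
  init: slow=0, fast=0
  step 1: slow=1, fast=2
  step 2: fast 2->3->None, no cycle

Cycle: no


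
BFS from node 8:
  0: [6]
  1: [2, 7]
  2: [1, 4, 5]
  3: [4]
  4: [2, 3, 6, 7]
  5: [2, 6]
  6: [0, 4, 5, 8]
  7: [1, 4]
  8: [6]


Visit 8, enqueue [6]
Visit 6, enqueue [0, 4, 5]
Visit 0, enqueue []
Visit 4, enqueue [2, 3, 7]
Visit 5, enqueue []
Visit 2, enqueue [1]
Visit 3, enqueue []
Visit 7, enqueue []
Visit 1, enqueue []

BFS order: [8, 6, 0, 4, 5, 2, 3, 7, 1]


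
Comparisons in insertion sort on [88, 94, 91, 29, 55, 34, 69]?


Algorithm: insertion sort
Input: [88, 94, 91, 29, 55, 34, 69]
Sorted: [29, 34, 55, 69, 88, 91, 94]

19


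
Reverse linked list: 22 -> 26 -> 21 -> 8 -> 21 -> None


Step 1: curr=22, set curr.next=prev(None) | reversed so far: 22
Step 2: curr=26, set curr.next=prev(22) | reversed so far: 26 -> 22
Step 3: curr=21, set curr.next=prev(26) | reversed so far: 21 -> 26 -> 22
Step 4: curr=8, set curr.next=prev(21) | reversed so far: 8 -> 21 -> 26 -> 22
Step 5: curr=21, set curr.next=prev(8) | reversed so far: 21 -> 8 -> 21 -> 26 -> 22

21 -> 8 -> 21 -> 26 -> 22 -> None


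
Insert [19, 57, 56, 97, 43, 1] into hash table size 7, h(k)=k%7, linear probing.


Insert 19: h=5 -> slot 5
Insert 57: h=1 -> slot 1
Insert 56: h=0 -> slot 0
Insert 97: h=6 -> slot 6
Insert 43: h=1, 1 probes -> slot 2
Insert 1: h=1, 2 probes -> slot 3

Table: [56, 57, 43, 1, None, 19, 97]


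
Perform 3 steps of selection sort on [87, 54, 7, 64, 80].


Initial: [87, 54, 7, 64, 80]
Step 1: min=7 at 2
  Swap: [7, 54, 87, 64, 80]
Step 2: min=54 at 1
  Swap: [7, 54, 87, 64, 80]
Step 3: min=64 at 3
  Swap: [7, 54, 64, 87, 80]

After 3 steps: [7, 54, 64, 87, 80]


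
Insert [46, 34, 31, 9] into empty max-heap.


Insert 46: [46]
Insert 34: [46, 34]
Insert 31: [46, 34, 31]
Insert 9: [46, 34, 31, 9]

Final heap: [46, 34, 31, 9]


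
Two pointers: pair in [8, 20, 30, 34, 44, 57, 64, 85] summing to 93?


lo=0(8)+hi=7(85)=93

Yes: 8+85=93


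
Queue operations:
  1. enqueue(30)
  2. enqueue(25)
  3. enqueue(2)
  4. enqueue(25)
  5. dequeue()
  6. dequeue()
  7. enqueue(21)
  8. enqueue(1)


enqueue(30) -> [30]
enqueue(25) -> [30, 25]
enqueue(2) -> [30, 25, 2]
enqueue(25) -> [30, 25, 2, 25]
dequeue()->30, [25, 2, 25]
dequeue()->25, [2, 25]
enqueue(21) -> [2, 25, 21]
enqueue(1) -> [2, 25, 21, 1]

Final queue: [2, 25, 21, 1]


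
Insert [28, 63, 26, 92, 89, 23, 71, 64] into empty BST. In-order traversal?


Insert 28: root
Insert 63: R from 28
Insert 26: L from 28
Insert 92: R from 28 -> R from 63
Insert 89: R from 28 -> R from 63 -> L from 92
Insert 23: L from 28 -> L from 26
Insert 71: R from 28 -> R from 63 -> L from 92 -> L from 89
Insert 64: R from 28 -> R from 63 -> L from 92 -> L from 89 -> L from 71

In-order: [23, 26, 28, 63, 64, 71, 89, 92]


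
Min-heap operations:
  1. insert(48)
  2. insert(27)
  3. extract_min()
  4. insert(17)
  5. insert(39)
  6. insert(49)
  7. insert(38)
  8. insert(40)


insert(48) -> [48]
insert(27) -> [27, 48]
extract_min()->27, [48]
insert(17) -> [17, 48]
insert(39) -> [17, 48, 39]
insert(49) -> [17, 48, 39, 49]
insert(38) -> [17, 38, 39, 49, 48]
insert(40) -> [17, 38, 39, 49, 48, 40]

Final heap: [17, 38, 39, 49, 48, 40]


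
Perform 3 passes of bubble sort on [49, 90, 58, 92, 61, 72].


Initial: [49, 90, 58, 92, 61, 72]
Pass 1: [49, 58, 90, 61, 72, 92] (3 swaps)
Pass 2: [49, 58, 61, 72, 90, 92] (2 swaps)
Pass 3: [49, 58, 61, 72, 90, 92] (0 swaps)

After 3 passes: [49, 58, 61, 72, 90, 92]


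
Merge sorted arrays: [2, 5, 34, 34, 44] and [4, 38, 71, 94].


Take 2 from A
Take 4 from B
Take 5 from A
Take 34 from A
Take 34 from A
Take 38 from B
Take 44 from A

Merged: [2, 4, 5, 34, 34, 38, 44, 71, 94]


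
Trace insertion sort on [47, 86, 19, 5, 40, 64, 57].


Initial: [47, 86, 19, 5, 40, 64, 57]
Insert 86: [47, 86, 19, 5, 40, 64, 57]
Insert 19: [19, 47, 86, 5, 40, 64, 57]
Insert 5: [5, 19, 47, 86, 40, 64, 57]
Insert 40: [5, 19, 40, 47, 86, 64, 57]
Insert 64: [5, 19, 40, 47, 64, 86, 57]
Insert 57: [5, 19, 40, 47, 57, 64, 86]

Sorted: [5, 19, 40, 47, 57, 64, 86]


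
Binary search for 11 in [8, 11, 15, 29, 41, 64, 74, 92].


Step 1: lo=0, hi=7, mid=3, val=29
Step 2: lo=0, hi=2, mid=1, val=11

Found at index 1


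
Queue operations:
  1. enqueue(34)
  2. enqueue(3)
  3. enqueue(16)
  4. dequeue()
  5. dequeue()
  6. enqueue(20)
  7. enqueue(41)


enqueue(34) -> [34]
enqueue(3) -> [34, 3]
enqueue(16) -> [34, 3, 16]
dequeue()->34, [3, 16]
dequeue()->3, [16]
enqueue(20) -> [16, 20]
enqueue(41) -> [16, 20, 41]

Final queue: [16, 20, 41]


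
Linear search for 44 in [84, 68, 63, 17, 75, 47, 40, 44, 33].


i=0: 84!=44
i=1: 68!=44
i=2: 63!=44
i=3: 17!=44
i=4: 75!=44
i=5: 47!=44
i=6: 40!=44
i=7: 44==44 found!

Found at 7, 8 comps


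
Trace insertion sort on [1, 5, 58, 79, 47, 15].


Initial: [1, 5, 58, 79, 47, 15]
Insert 5: [1, 5, 58, 79, 47, 15]
Insert 58: [1, 5, 58, 79, 47, 15]
Insert 79: [1, 5, 58, 79, 47, 15]
Insert 47: [1, 5, 47, 58, 79, 15]
Insert 15: [1, 5, 15, 47, 58, 79]

Sorted: [1, 5, 15, 47, 58, 79]


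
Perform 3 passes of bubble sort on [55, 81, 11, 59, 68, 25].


Initial: [55, 81, 11, 59, 68, 25]
Pass 1: [55, 11, 59, 68, 25, 81] (4 swaps)
Pass 2: [11, 55, 59, 25, 68, 81] (2 swaps)
Pass 3: [11, 55, 25, 59, 68, 81] (1 swaps)

After 3 passes: [11, 55, 25, 59, 68, 81]


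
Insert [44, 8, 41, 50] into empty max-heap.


Insert 44: [44]
Insert 8: [44, 8]
Insert 41: [44, 8, 41]
Insert 50: [50, 44, 41, 8]

Final heap: [50, 44, 41, 8]


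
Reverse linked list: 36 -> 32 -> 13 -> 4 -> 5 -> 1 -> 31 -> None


Step 1: curr=36, set curr.next=prev(None) | reversed so far: 36
Step 2: curr=32, set curr.next=prev(36) | reversed so far: 32 -> 36
Step 3: curr=13, set curr.next=prev(32) | reversed so far: 13 -> 32 -> 36
Step 4: curr=4, set curr.next=prev(13) | reversed so far: 4 -> 13 -> 32 -> 36
Step 5: curr=5, set curr.next=prev(4) | reversed so far: 5 -> 4 -> 13 -> 32 -> 36
Step 6: curr=1, set curr.next=prev(5) | reversed so far: 1 -> 5 -> 4 -> 13 -> 32 -> 36
Step 7: curr=31, set curr.next=prev(1) | reversed so far: 31 -> 1 -> 5 -> 4 -> 13 -> 32 -> 36

31 -> 1 -> 5 -> 4 -> 13 -> 32 -> 36 -> None


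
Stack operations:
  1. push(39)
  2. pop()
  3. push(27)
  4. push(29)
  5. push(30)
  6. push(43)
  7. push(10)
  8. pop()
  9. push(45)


push(39) -> [39]
pop()->39, []
push(27) -> [27]
push(29) -> [27, 29]
push(30) -> [27, 29, 30]
push(43) -> [27, 29, 30, 43]
push(10) -> [27, 29, 30, 43, 10]
pop()->10, [27, 29, 30, 43]
push(45) -> [27, 29, 30, 43, 45]

Final stack: [27, 29, 30, 43, 45]


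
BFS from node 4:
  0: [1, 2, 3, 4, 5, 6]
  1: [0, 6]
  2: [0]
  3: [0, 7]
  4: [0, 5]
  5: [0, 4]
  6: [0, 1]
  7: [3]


Visit 4, enqueue [0, 5]
Visit 0, enqueue [1, 2, 3, 6]
Visit 5, enqueue []
Visit 1, enqueue []
Visit 2, enqueue []
Visit 3, enqueue [7]
Visit 6, enqueue []
Visit 7, enqueue []

BFS order: [4, 0, 5, 1, 2, 3, 6, 7]


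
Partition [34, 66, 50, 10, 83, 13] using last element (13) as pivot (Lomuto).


Pivot: 13
  10 <= 13: swap -> [10, 66, 50, 34, 83, 13]
Place pivot at 1: [10, 13, 50, 34, 83, 66]

Partitioned: [10, 13, 50, 34, 83, 66]


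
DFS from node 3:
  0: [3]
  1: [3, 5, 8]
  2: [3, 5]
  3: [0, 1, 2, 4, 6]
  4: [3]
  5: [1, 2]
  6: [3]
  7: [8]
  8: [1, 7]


Visit 3, push [6, 4, 2, 1, 0]
Visit 0, push []
Visit 1, push [8, 5]
Visit 5, push [2]
Visit 2, push []
Visit 8, push [7]
Visit 7, push []
Visit 4, push []
Visit 6, push []

DFS order: [3, 0, 1, 5, 2, 8, 7, 4, 6]


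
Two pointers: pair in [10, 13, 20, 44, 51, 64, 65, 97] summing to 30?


lo=0(10)+hi=7(97)=107
lo=0(10)+hi=6(65)=75
lo=0(10)+hi=5(64)=74
lo=0(10)+hi=4(51)=61
lo=0(10)+hi=3(44)=54
lo=0(10)+hi=2(20)=30

Yes: 10+20=30


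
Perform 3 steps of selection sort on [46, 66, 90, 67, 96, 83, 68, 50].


Initial: [46, 66, 90, 67, 96, 83, 68, 50]
Step 1: min=46 at 0
  Swap: [46, 66, 90, 67, 96, 83, 68, 50]
Step 2: min=50 at 7
  Swap: [46, 50, 90, 67, 96, 83, 68, 66]
Step 3: min=66 at 7
  Swap: [46, 50, 66, 67, 96, 83, 68, 90]

After 3 steps: [46, 50, 66, 67, 96, 83, 68, 90]


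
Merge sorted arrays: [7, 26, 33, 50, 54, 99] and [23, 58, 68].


Take 7 from A
Take 23 from B
Take 26 from A
Take 33 from A
Take 50 from A
Take 54 from A
Take 58 from B
Take 68 from B

Merged: [7, 23, 26, 33, 50, 54, 58, 68, 99]


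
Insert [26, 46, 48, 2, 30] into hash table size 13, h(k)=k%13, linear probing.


Insert 26: h=0 -> slot 0
Insert 46: h=7 -> slot 7
Insert 48: h=9 -> slot 9
Insert 2: h=2 -> slot 2
Insert 30: h=4 -> slot 4

Table: [26, None, 2, None, 30, None, None, 46, None, 48, None, None, None]


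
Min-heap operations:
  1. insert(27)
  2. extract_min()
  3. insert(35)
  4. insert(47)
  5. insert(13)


insert(27) -> [27]
extract_min()->27, []
insert(35) -> [35]
insert(47) -> [35, 47]
insert(13) -> [13, 47, 35]

Final heap: [13, 47, 35]


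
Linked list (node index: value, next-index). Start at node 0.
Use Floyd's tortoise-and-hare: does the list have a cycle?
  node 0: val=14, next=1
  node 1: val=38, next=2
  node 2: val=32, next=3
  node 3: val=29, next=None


Floyd's tortoise (slow, +1) and hare (fast, +2):
  init: slow=0, fast=0
  step 1: slow=1, fast=2
  step 2: fast 2->3->None, no cycle

Cycle: no


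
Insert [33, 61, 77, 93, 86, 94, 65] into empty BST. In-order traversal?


Insert 33: root
Insert 61: R from 33
Insert 77: R from 33 -> R from 61
Insert 93: R from 33 -> R from 61 -> R from 77
Insert 86: R from 33 -> R from 61 -> R from 77 -> L from 93
Insert 94: R from 33 -> R from 61 -> R from 77 -> R from 93
Insert 65: R from 33 -> R from 61 -> L from 77

In-order: [33, 61, 65, 77, 86, 93, 94]


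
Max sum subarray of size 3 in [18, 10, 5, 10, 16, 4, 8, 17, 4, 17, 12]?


[0:3]: 33
[1:4]: 25
[2:5]: 31
[3:6]: 30
[4:7]: 28
[5:8]: 29
[6:9]: 29
[7:10]: 38
[8:11]: 33

Max: 38 at [7:10]


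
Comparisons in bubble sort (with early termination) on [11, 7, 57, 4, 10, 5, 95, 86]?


Algorithm: bubble sort (with early termination)
Input: [11, 7, 57, 4, 10, 5, 95, 86]
Sorted: [4, 5, 7, 10, 11, 57, 86, 95]

25


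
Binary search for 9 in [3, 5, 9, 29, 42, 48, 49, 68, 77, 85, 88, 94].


Step 1: lo=0, hi=11, mid=5, val=48
Step 2: lo=0, hi=4, mid=2, val=9

Found at index 2


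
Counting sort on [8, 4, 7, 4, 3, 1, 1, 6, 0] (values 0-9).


Input: [8, 4, 7, 4, 3, 1, 1, 6, 0]
Counts: [1, 2, 0, 1, 2, 0, 1, 1, 1, 0]

Sorted: [0, 1, 1, 3, 4, 4, 6, 7, 8]


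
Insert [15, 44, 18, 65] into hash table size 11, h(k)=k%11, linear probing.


Insert 15: h=4 -> slot 4
Insert 44: h=0 -> slot 0
Insert 18: h=7 -> slot 7
Insert 65: h=10 -> slot 10

Table: [44, None, None, None, 15, None, None, 18, None, None, 65]


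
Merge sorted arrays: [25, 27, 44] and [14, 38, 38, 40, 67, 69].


Take 14 from B
Take 25 from A
Take 27 from A
Take 38 from B
Take 38 from B
Take 40 from B
Take 44 from A

Merged: [14, 25, 27, 38, 38, 40, 44, 67, 69]


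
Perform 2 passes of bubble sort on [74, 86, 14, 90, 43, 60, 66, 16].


Initial: [74, 86, 14, 90, 43, 60, 66, 16]
Pass 1: [74, 14, 86, 43, 60, 66, 16, 90] (5 swaps)
Pass 2: [14, 74, 43, 60, 66, 16, 86, 90] (5 swaps)

After 2 passes: [14, 74, 43, 60, 66, 16, 86, 90]


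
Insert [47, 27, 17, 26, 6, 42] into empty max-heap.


Insert 47: [47]
Insert 27: [47, 27]
Insert 17: [47, 27, 17]
Insert 26: [47, 27, 17, 26]
Insert 6: [47, 27, 17, 26, 6]
Insert 42: [47, 27, 42, 26, 6, 17]

Final heap: [47, 27, 42, 26, 6, 17]


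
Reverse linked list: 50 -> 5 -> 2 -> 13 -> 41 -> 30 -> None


Step 1: curr=50, set curr.next=prev(None) | reversed so far: 50
Step 2: curr=5, set curr.next=prev(50) | reversed so far: 5 -> 50
Step 3: curr=2, set curr.next=prev(5) | reversed so far: 2 -> 5 -> 50
Step 4: curr=13, set curr.next=prev(2) | reversed so far: 13 -> 2 -> 5 -> 50
Step 5: curr=41, set curr.next=prev(13) | reversed so far: 41 -> 13 -> 2 -> 5 -> 50
Step 6: curr=30, set curr.next=prev(41) | reversed so far: 30 -> 41 -> 13 -> 2 -> 5 -> 50

30 -> 41 -> 13 -> 2 -> 5 -> 50 -> None


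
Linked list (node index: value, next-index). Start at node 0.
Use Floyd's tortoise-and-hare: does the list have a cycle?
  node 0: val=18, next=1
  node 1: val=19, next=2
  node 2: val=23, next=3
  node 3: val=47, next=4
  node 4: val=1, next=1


Floyd's tortoise (slow, +1) and hare (fast, +2):
  init: slow=0, fast=0
  step 1: slow=1, fast=2
  step 2: slow=2, fast=4
  step 3: slow=3, fast=2
  step 4: slow=4, fast=4
  slow == fast at node 4: cycle detected

Cycle: yes


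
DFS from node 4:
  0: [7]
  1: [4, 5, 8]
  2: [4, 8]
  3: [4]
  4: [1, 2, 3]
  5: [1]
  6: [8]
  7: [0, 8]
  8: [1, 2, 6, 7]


Visit 4, push [3, 2, 1]
Visit 1, push [8, 5]
Visit 5, push []
Visit 8, push [7, 6, 2]
Visit 2, push []
Visit 6, push []
Visit 7, push [0]
Visit 0, push []
Visit 3, push []

DFS order: [4, 1, 5, 8, 2, 6, 7, 0, 3]


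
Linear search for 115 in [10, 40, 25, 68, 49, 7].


i=0: 10!=115
i=1: 40!=115
i=2: 25!=115
i=3: 68!=115
i=4: 49!=115
i=5: 7!=115

Not found, 6 comps


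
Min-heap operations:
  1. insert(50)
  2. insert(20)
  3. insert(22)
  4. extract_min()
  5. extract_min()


insert(50) -> [50]
insert(20) -> [20, 50]
insert(22) -> [20, 50, 22]
extract_min()->20, [22, 50]
extract_min()->22, [50]

Final heap: [50]


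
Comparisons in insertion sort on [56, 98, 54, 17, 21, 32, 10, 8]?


Algorithm: insertion sort
Input: [56, 98, 54, 17, 21, 32, 10, 8]
Sorted: [8, 10, 17, 21, 32, 54, 56, 98]

27


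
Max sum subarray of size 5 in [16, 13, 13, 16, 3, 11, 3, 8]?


[0:5]: 61
[1:6]: 56
[2:7]: 46
[3:8]: 41

Max: 61 at [0:5]


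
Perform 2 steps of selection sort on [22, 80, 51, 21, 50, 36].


Initial: [22, 80, 51, 21, 50, 36]
Step 1: min=21 at 3
  Swap: [21, 80, 51, 22, 50, 36]
Step 2: min=22 at 3
  Swap: [21, 22, 51, 80, 50, 36]

After 2 steps: [21, 22, 51, 80, 50, 36]


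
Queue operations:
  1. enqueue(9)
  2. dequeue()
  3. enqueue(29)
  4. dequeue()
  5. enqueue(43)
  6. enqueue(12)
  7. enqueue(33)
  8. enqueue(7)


enqueue(9) -> [9]
dequeue()->9, []
enqueue(29) -> [29]
dequeue()->29, []
enqueue(43) -> [43]
enqueue(12) -> [43, 12]
enqueue(33) -> [43, 12, 33]
enqueue(7) -> [43, 12, 33, 7]

Final queue: [43, 12, 33, 7]


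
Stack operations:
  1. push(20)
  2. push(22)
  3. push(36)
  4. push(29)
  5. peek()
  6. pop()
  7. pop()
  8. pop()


push(20) -> [20]
push(22) -> [20, 22]
push(36) -> [20, 22, 36]
push(29) -> [20, 22, 36, 29]
peek()->29
pop()->29, [20, 22, 36]
pop()->36, [20, 22]
pop()->22, [20]

Final stack: [20]


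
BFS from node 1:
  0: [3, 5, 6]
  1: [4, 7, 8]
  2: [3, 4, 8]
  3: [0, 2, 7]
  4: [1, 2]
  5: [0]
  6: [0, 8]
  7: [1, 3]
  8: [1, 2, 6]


Visit 1, enqueue [4, 7, 8]
Visit 4, enqueue [2]
Visit 7, enqueue [3]
Visit 8, enqueue [6]
Visit 2, enqueue []
Visit 3, enqueue [0]
Visit 6, enqueue []
Visit 0, enqueue [5]
Visit 5, enqueue []

BFS order: [1, 4, 7, 8, 2, 3, 6, 0, 5]


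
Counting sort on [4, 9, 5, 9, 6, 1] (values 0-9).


Input: [4, 9, 5, 9, 6, 1]
Counts: [0, 1, 0, 0, 1, 1, 1, 0, 0, 2]

Sorted: [1, 4, 5, 6, 9, 9]


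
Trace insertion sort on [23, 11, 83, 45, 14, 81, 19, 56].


Initial: [23, 11, 83, 45, 14, 81, 19, 56]
Insert 11: [11, 23, 83, 45, 14, 81, 19, 56]
Insert 83: [11, 23, 83, 45, 14, 81, 19, 56]
Insert 45: [11, 23, 45, 83, 14, 81, 19, 56]
Insert 14: [11, 14, 23, 45, 83, 81, 19, 56]
Insert 81: [11, 14, 23, 45, 81, 83, 19, 56]
Insert 19: [11, 14, 19, 23, 45, 81, 83, 56]
Insert 56: [11, 14, 19, 23, 45, 56, 81, 83]

Sorted: [11, 14, 19, 23, 45, 56, 81, 83]


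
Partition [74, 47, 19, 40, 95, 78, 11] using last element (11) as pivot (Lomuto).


Pivot: 11
Place pivot at 0: [11, 47, 19, 40, 95, 78, 74]

Partitioned: [11, 47, 19, 40, 95, 78, 74]


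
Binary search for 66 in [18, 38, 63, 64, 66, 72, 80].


Step 1: lo=0, hi=6, mid=3, val=64
Step 2: lo=4, hi=6, mid=5, val=72
Step 3: lo=4, hi=4, mid=4, val=66

Found at index 4


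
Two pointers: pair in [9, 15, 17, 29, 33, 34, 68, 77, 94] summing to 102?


lo=0(9)+hi=8(94)=103
lo=0(9)+hi=7(77)=86
lo=1(15)+hi=7(77)=92
lo=2(17)+hi=7(77)=94
lo=3(29)+hi=7(77)=106
lo=3(29)+hi=6(68)=97
lo=4(33)+hi=6(68)=101
lo=5(34)+hi=6(68)=102

Yes: 34+68=102


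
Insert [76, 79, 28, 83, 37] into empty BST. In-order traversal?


Insert 76: root
Insert 79: R from 76
Insert 28: L from 76
Insert 83: R from 76 -> R from 79
Insert 37: L from 76 -> R from 28

In-order: [28, 37, 76, 79, 83]


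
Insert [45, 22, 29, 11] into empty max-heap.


Insert 45: [45]
Insert 22: [45, 22]
Insert 29: [45, 22, 29]
Insert 11: [45, 22, 29, 11]

Final heap: [45, 22, 29, 11]


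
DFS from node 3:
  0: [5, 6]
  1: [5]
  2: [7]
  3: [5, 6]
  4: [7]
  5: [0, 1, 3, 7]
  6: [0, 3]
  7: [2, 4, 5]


Visit 3, push [6, 5]
Visit 5, push [7, 1, 0]
Visit 0, push [6]
Visit 6, push []
Visit 1, push []
Visit 7, push [4, 2]
Visit 2, push []
Visit 4, push []

DFS order: [3, 5, 0, 6, 1, 7, 2, 4]
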